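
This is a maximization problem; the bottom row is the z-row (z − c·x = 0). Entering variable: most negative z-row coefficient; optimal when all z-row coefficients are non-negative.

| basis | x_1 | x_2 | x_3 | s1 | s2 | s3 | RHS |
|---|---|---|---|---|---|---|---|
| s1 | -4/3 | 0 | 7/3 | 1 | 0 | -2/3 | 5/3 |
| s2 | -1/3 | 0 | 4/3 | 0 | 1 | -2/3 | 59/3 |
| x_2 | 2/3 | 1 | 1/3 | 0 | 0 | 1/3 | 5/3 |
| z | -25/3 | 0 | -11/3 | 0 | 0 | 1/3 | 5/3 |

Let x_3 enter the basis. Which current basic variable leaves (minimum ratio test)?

s1

Column x_3 entries and ratios — s1: (5/3)/(7/3) = 5/7; s2: (59/3)/(4/3) = 59/4; x_2: (5/3)/(1/3) = 5.
Smallest ratio is 5/7 in the row of s1, so s1 leaves.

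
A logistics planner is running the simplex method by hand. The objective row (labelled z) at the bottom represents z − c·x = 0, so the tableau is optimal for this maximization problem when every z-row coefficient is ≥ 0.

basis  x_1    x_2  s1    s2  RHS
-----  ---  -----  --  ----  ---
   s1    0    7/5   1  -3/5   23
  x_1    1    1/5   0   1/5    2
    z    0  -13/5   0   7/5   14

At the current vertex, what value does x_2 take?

x_2 is not in the basis, so in the current basic feasible solution x_2 = 0.

0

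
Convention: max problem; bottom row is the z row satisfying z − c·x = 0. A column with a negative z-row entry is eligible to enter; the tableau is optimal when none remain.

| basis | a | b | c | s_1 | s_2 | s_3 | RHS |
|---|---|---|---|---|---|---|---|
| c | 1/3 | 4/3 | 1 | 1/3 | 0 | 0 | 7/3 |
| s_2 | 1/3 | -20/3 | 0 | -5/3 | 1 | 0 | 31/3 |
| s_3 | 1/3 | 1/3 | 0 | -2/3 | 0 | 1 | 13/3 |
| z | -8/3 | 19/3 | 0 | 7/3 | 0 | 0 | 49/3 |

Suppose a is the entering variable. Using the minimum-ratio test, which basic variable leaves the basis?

c

Column a entries and ratios — c: (7/3)/(1/3) = 7; s_2: (31/3)/(1/3) = 31; s_3: (13/3)/(1/3) = 13.
Smallest ratio is 7 in the row of c, so c leaves.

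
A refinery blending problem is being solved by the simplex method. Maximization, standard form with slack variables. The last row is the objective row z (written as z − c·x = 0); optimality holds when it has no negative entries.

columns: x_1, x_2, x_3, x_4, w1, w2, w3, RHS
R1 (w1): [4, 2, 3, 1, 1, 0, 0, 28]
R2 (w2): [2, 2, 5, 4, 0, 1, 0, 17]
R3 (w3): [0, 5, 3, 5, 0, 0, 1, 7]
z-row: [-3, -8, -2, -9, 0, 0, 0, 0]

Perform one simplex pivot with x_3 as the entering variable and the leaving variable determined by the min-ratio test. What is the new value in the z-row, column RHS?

Ratio test on column x_3 — row 1: 28/3 = 28/3; row 2: 17/5 = 17/5; row 3: 7/3 = 7/3. Minimum is 7/3 at row 3 (w3 leaves); pivot element 3.
Divide row 3 by 3; eliminate column x_3 from the other rows.
z-row update in column RHS: 0 − (-2)·(7/3) = 14/3.

14/3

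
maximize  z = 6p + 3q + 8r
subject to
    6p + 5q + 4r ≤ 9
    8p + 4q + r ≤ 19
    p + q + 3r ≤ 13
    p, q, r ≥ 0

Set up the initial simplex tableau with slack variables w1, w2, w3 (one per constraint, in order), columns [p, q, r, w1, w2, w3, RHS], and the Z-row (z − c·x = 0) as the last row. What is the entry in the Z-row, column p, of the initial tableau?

-6

The Z-row carries the negated objective coefficients: the p entry is -6.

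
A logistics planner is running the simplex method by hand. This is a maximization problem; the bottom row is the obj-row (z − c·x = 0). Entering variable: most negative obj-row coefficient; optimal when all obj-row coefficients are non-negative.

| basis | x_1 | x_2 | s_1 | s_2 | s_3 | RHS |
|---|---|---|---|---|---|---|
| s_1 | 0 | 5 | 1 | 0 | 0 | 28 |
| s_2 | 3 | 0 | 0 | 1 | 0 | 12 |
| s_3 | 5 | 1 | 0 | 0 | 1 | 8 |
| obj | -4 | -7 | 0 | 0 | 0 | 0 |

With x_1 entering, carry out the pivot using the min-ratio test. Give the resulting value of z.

Ratio test on column x_1 — row 1: entry 0 ≤ 0; row 2: 12/3 = 4; row 3: 8/5 = 8/5. Minimum is 8/5 at row 3 (s_3 leaves); pivot element 5.
Pivot on row 3; the obj-row RHS becomes 0 − (-4)·(8/5) = 32/5.

32/5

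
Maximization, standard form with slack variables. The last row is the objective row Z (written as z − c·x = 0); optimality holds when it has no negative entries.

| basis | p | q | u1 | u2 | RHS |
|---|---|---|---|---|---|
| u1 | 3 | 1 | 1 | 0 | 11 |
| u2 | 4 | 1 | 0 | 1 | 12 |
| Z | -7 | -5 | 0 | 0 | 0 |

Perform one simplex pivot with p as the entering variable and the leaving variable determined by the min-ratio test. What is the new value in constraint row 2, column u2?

1/4

Ratio test on column p — row 1: 11/3 = 11/3; row 2: 12/4 = 3. Minimum is 3 at row 2 (u2 leaves); pivot element 4.
Divide row 2 by 4; eliminate column p from the other rows.
In the new row 2, the u2 entry is the old entry divided by the pivot: 1/4 = 1/4.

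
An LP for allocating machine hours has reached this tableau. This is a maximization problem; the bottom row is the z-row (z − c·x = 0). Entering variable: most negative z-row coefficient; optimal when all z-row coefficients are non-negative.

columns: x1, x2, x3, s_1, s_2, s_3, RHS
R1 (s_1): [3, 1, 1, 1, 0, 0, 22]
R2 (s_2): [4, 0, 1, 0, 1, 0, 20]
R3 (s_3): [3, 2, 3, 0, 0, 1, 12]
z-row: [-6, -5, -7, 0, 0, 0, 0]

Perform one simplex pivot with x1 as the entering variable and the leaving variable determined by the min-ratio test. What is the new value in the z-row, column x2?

Ratio test on column x1 — row 1: 22/3 = 22/3; row 2: 20/4 = 5; row 3: 12/3 = 4. Minimum is 4 at row 3 (s_3 leaves); pivot element 3.
Divide row 3 by 3; eliminate column x1 from the other rows.
z-row update in column x2: -5 − (-6)·(2/3) = -1.

-1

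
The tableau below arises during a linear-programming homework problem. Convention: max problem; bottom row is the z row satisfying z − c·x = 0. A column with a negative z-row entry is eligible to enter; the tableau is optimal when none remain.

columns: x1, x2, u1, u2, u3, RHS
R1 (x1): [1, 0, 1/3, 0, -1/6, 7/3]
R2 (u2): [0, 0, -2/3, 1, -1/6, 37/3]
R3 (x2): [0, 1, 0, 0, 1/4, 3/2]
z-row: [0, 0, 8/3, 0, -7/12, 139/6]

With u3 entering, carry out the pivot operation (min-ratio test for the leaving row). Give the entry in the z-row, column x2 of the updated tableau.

7/3

Ratio test on column u3 — row 1: entry -1/6 ≤ 0; row 2: entry -1/6 ≤ 0; row 3: (3/2)/(1/4) = 6. Minimum is 6 at row 3 (x2 leaves); pivot element 1/4.
Divide row 3 by 1/4; eliminate column u3 from the other rows.
z-row update in column x2: 0 − (-7/12)·4 = 7/3.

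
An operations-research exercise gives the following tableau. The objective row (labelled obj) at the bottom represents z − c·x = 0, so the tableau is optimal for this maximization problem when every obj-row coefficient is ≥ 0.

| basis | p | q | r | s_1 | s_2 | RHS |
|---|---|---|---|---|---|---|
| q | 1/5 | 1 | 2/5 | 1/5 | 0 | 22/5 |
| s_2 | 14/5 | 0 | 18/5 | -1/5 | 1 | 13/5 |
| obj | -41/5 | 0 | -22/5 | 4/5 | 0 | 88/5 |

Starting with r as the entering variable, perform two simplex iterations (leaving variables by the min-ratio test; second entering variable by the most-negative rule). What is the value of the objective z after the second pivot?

353/14

Ratio test on column r — row 1: (22/5)/(2/5) = 11; row 2: (13/5)/(18/5) = 13/18. Minimum is 13/18 at row 2 (s_2 leaves); pivot element 18/5.
Pivot on row 2; the obj-row RHS becomes 88/5 − (-22/5)·(13/18) = 187/9.
Next entering variable (most negative obj-row entry -43/9): p.
Ratio test on column p — row 1: entry -1/9 ≤ 0; row 2: (13/18)/(7/9) = 13/14. Minimum is 13/14 at row 2 (r leaves); pivot element 7/9.
After the second pivot the obj-row RHS is 187/9 − (-43/9)·(13/14) = 353/14.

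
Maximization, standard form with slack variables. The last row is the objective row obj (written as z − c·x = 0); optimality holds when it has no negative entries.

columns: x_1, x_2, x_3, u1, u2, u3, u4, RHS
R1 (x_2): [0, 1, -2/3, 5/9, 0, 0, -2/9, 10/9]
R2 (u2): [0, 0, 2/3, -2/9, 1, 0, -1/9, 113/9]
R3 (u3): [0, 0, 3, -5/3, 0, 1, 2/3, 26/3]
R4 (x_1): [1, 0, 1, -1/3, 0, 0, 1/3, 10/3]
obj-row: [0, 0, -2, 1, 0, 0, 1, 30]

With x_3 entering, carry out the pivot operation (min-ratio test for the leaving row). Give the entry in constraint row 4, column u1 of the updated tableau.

2/9

Ratio test on column x_3 — row 1: entry -2/3 ≤ 0; row 2: (113/9)/(2/3) = 113/6; row 3: (26/3)/3 = 26/9; row 4: (10/3)/1 = 10/3. Minimum is 26/9 at row 3 (u3 leaves); pivot element 3.
Divide row 3 by 3; eliminate column x_3 from the other rows.
Row 4 update in column u1: -1/3 − 1·(-5/9) = 2/9.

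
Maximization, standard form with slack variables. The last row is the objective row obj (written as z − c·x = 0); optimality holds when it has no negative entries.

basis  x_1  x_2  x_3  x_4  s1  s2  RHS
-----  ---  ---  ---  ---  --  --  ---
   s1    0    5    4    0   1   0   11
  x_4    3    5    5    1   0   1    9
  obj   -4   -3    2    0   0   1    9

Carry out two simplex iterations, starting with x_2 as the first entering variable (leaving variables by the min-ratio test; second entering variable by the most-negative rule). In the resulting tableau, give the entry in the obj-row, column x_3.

26/3

Ratio test on column x_2 — row 1: 11/5 = 11/5; row 2: 9/5 = 9/5. Minimum is 9/5 at row 2 (x_4 leaves); pivot element 5.
Divide row 2 by 5; eliminate column x_2 from the other rows.
Second iteration: most negative obj-row entry is -11/5 in column x_1, so x_1 enters.
Ratio test on column x_1 — row 1: entry -3 ≤ 0; row 2: (9/5)/(3/5) = 3. Minimum is 3 at row 2 (x_2 leaves); pivot element 3/5.
Divide row 2 by 3/5; eliminate column x_1 from the other rows.
After both pivots, the entry at the obj-row, column x_3 is 26/3.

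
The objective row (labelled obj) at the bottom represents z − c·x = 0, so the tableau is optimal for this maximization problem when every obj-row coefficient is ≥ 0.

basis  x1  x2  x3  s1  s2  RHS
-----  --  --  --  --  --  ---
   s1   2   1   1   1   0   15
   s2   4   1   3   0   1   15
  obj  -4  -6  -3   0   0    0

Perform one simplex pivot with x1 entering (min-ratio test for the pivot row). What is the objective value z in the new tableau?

Ratio test on column x1 — row 1: 15/2 = 15/2; row 2: 15/4 = 15/4. Minimum is 15/4 at row 2 (s2 leaves); pivot element 4.
Pivot on row 2; the obj-row RHS becomes 0 − (-4)·(15/4) = 15.

15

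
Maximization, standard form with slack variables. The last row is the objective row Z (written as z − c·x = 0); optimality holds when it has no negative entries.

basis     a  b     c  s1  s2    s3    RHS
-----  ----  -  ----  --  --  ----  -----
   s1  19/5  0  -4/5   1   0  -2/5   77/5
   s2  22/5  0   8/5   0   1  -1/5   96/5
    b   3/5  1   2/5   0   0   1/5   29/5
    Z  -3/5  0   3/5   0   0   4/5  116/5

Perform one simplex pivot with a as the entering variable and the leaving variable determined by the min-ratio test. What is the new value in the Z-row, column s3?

14/19

Ratio test on column a — row 1: (77/5)/(19/5) = 77/19; row 2: (96/5)/(22/5) = 48/11; row 3: (29/5)/(3/5) = 29/3. Minimum is 77/19 at row 1 (s1 leaves); pivot element 19/5.
Divide row 1 by 19/5; eliminate column a from the other rows.
Z-row update in column s3: 4/5 − (-3/5)·(-2/19) = 14/19.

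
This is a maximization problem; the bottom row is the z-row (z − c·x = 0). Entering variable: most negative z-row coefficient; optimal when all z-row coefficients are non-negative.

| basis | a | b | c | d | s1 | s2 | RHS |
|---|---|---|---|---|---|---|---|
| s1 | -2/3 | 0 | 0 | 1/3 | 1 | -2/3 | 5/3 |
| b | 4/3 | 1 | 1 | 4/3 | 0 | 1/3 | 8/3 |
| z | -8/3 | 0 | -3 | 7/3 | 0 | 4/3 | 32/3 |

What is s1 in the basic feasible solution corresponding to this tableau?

5/3

s1 is basic (row 1); its value is the RHS of that row, 5/3.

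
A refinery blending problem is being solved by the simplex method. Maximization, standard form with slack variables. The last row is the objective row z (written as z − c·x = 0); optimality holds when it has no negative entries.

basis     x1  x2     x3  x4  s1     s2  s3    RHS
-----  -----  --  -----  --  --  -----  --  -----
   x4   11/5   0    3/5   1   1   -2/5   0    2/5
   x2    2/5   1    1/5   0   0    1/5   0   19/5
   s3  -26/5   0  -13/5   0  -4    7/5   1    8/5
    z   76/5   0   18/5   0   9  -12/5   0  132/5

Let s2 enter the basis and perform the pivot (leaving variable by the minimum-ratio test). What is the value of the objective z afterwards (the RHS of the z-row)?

204/7

Ratio test on column s2 — row 1: entry -2/5 ≤ 0; row 2: (19/5)/(1/5) = 19; row 3: (8/5)/(7/5) = 8/7. Minimum is 8/7 at row 3 (s3 leaves); pivot element 7/5.
Pivot on row 3; the z-row RHS becomes 132/5 − (-12/5)·(8/7) = 204/7.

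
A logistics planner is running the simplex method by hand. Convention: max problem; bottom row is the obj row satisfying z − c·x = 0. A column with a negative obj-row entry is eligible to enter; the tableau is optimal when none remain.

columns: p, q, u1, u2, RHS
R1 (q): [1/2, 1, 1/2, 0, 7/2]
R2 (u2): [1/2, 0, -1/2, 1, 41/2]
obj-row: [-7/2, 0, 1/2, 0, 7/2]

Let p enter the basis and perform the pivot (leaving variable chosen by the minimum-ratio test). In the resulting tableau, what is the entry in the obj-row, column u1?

Ratio test on column p — row 1: (7/2)/(1/2) = 7; row 2: (41/2)/(1/2) = 41. Minimum is 7 at row 1 (q leaves); pivot element 1/2.
Divide row 1 by 1/2; eliminate column p from the other rows.
obj-row update in column u1: 1/2 − (-7/2)·1 = 4.

4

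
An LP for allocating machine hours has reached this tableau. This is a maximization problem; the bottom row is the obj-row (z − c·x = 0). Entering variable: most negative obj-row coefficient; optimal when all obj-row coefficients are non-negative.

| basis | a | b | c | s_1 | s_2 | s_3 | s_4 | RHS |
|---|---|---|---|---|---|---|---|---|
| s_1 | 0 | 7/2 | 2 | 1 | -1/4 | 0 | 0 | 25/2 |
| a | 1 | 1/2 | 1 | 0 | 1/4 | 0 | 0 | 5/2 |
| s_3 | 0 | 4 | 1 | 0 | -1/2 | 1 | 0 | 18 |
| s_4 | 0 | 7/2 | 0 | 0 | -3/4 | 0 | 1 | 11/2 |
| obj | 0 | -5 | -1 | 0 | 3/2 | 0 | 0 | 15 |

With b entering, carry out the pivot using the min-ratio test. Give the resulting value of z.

Ratio test on column b — row 1: (25/2)/(7/2) = 25/7; row 2: (5/2)/(1/2) = 5; row 3: 18/4 = 9/2; row 4: (11/2)/(7/2) = 11/7. Minimum is 11/7 at row 4 (s_4 leaves); pivot element 7/2.
Pivot on row 4; the obj-row RHS becomes 15 − (-5)·(11/7) = 160/7.

160/7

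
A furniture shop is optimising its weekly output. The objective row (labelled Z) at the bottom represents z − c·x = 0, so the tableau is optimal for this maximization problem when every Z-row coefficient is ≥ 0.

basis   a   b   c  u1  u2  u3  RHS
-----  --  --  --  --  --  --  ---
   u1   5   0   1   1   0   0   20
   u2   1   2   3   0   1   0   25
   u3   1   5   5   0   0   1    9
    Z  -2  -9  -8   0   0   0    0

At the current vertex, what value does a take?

0

a is not in the basis, so in the current basic feasible solution a = 0.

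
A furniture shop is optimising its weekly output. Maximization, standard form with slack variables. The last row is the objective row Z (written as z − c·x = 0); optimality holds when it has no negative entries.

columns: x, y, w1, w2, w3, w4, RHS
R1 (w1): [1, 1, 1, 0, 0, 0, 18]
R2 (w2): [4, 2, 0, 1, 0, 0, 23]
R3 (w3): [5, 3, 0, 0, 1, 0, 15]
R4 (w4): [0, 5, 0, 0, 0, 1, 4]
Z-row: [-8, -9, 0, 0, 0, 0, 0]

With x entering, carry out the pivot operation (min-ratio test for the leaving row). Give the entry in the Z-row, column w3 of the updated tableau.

Ratio test on column x — row 1: 18/1 = 18; row 2: 23/4 = 23/4; row 3: 15/5 = 3; row 4: entry 0 ≤ 0. Minimum is 3 at row 3 (w3 leaves); pivot element 5.
Divide row 3 by 5; eliminate column x from the other rows.
Z-row update in column w3: 0 − (-8)·(1/5) = 8/5.

8/5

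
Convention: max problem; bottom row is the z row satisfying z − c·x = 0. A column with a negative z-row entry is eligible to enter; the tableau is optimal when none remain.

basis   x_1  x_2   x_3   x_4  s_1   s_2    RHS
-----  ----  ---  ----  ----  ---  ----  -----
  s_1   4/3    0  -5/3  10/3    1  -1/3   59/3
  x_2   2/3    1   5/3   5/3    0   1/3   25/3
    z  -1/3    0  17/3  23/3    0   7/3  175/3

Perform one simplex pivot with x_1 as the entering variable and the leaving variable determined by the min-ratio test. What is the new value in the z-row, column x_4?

17/2

Ratio test on column x_1 — row 1: (59/3)/(4/3) = 59/4; row 2: (25/3)/(2/3) = 25/2. Minimum is 25/2 at row 2 (x_2 leaves); pivot element 2/3.
Divide row 2 by 2/3; eliminate column x_1 from the other rows.
z-row update in column x_4: 23/3 − (-1/3)·(5/2) = 17/2.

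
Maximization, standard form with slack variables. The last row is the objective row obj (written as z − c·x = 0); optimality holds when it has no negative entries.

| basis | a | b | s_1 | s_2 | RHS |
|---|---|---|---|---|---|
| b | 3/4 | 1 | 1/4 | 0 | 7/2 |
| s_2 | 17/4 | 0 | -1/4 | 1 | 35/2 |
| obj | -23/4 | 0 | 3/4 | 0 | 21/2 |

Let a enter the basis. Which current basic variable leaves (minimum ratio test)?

Column a entries and ratios — b: (7/2)/(3/4) = 14/3; s_2: (35/2)/(17/4) = 70/17.
Smallest ratio is 70/17 in the row of s_2, so s_2 leaves.

s_2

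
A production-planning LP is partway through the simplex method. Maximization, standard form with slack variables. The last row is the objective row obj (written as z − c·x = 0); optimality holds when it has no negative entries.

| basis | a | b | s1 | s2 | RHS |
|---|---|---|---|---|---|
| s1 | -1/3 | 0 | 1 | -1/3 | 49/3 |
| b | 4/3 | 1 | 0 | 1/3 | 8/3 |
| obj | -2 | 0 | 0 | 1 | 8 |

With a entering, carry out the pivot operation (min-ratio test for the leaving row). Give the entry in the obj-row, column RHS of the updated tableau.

12

Ratio test on column a — row 1: entry -1/3 ≤ 0; row 2: (8/3)/(4/3) = 2. Minimum is 2 at row 2 (b leaves); pivot element 4/3.
Divide row 2 by 4/3; eliminate column a from the other rows.
obj-row update in column RHS: 8 − (-2)·2 = 12.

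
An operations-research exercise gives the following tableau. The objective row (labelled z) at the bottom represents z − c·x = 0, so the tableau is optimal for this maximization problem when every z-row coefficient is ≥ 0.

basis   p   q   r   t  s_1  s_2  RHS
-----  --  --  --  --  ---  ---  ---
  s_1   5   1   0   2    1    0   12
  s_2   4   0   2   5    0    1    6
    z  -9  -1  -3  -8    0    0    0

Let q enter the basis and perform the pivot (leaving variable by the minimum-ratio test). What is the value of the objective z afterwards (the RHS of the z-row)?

Ratio test on column q — row 1: 12/1 = 12; row 2: entry 0 ≤ 0. Minimum is 12 at row 1 (s_1 leaves); pivot element 1.
Pivot on row 1; the z-row RHS becomes 0 − (-1)·12 = 12.

12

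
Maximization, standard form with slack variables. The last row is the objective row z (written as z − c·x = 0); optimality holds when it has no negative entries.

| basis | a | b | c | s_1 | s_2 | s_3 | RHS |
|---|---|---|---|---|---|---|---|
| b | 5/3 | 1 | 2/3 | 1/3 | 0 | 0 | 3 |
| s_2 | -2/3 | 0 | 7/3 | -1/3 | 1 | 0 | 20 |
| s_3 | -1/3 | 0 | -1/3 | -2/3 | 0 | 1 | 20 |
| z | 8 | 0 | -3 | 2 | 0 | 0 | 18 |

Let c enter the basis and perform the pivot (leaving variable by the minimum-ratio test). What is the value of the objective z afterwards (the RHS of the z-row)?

63/2

Ratio test on column c — row 1: 3/(2/3) = 9/2; row 2: 20/(7/3) = 60/7; row 3: entry -1/3 ≤ 0. Minimum is 9/2 at row 1 (b leaves); pivot element 2/3.
Pivot on row 1; the z-row RHS becomes 18 − (-3)·(9/2) = 63/2.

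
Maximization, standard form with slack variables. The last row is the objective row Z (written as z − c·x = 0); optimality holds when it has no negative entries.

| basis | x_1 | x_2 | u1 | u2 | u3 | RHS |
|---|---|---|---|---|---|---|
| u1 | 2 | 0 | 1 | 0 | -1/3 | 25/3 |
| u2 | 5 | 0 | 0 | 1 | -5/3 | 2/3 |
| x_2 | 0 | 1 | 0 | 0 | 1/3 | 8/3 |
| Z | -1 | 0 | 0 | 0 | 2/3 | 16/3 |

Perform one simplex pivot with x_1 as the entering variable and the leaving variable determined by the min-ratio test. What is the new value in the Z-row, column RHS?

Ratio test on column x_1 — row 1: (25/3)/2 = 25/6; row 2: (2/3)/5 = 2/15; row 3: entry 0 ≤ 0. Minimum is 2/15 at row 2 (u2 leaves); pivot element 5.
Divide row 2 by 5; eliminate column x_1 from the other rows.
Z-row update in column RHS: 16/3 − (-1)·(2/15) = 82/15.

82/15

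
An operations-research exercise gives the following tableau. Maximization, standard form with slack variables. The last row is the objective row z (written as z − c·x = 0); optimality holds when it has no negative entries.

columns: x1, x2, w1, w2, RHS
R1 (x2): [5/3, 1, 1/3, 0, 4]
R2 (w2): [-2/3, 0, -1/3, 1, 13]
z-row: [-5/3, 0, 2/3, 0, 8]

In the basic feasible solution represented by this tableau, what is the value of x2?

4

x2 is basic (row 1); its value is the RHS of that row, 4.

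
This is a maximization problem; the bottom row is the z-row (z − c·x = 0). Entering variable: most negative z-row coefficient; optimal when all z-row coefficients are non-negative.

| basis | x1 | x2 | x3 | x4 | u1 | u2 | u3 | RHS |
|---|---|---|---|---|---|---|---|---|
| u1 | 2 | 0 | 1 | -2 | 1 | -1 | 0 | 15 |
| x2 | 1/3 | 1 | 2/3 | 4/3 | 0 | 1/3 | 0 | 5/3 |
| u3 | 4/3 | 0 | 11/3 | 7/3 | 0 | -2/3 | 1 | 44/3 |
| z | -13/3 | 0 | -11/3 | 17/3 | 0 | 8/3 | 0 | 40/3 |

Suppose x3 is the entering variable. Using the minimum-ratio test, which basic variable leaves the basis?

Column x3 entries and ratios — u1: 15/1 = 15; x2: (5/3)/(2/3) = 5/2; u3: (44/3)/(11/3) = 4.
Smallest ratio is 5/2 in the row of x2, so x2 leaves.

x2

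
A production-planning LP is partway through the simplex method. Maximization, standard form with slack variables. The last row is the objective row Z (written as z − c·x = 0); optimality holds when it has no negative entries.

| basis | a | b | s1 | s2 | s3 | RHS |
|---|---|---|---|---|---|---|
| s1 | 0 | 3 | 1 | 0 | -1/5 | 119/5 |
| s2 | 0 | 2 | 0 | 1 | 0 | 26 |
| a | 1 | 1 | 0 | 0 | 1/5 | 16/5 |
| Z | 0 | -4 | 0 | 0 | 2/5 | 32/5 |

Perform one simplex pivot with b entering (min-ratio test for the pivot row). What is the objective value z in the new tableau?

96/5

Ratio test on column b — row 1: (119/5)/3 = 119/15; row 2: 26/2 = 13; row 3: (16/5)/1 = 16/5. Minimum is 16/5 at row 3 (a leaves); pivot element 1.
Pivot on row 3; the Z-row RHS becomes 32/5 − (-4)·(16/5) = 96/5.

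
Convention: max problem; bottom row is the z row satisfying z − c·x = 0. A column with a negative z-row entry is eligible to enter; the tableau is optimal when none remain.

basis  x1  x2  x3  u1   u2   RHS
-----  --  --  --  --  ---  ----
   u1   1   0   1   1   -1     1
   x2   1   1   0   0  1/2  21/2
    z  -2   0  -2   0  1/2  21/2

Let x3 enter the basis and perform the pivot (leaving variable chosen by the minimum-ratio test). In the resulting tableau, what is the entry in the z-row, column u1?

Ratio test on column x3 — row 1: 1/1 = 1; row 2: entry 0 ≤ 0. Minimum is 1 at row 1 (u1 leaves); pivot element 1.
Divide row 1 by 1; eliminate column x3 from the other rows.
z-row update in column u1: 0 − (-2)·1 = 2.

2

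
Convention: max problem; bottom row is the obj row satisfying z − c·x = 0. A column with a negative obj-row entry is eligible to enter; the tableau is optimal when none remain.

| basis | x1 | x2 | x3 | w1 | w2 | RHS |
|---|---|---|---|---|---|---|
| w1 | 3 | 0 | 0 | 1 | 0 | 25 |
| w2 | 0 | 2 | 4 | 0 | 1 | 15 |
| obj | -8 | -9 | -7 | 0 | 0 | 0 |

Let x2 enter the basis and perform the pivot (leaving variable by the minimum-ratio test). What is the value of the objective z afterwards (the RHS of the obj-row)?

135/2

Ratio test on column x2 — row 1: entry 0 ≤ 0; row 2: 15/2 = 15/2. Minimum is 15/2 at row 2 (w2 leaves); pivot element 2.
Pivot on row 2; the obj-row RHS becomes 0 − (-9)·(15/2) = 135/2.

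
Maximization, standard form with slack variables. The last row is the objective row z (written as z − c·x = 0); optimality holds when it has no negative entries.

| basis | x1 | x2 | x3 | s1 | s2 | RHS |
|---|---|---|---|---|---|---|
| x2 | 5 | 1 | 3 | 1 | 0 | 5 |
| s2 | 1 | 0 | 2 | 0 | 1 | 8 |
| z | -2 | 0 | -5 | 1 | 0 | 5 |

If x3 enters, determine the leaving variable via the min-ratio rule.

x2

Column x3 entries and ratios — x2: 5/3 = 5/3; s2: 8/2 = 4.
Smallest ratio is 5/3 in the row of x2, so x2 leaves.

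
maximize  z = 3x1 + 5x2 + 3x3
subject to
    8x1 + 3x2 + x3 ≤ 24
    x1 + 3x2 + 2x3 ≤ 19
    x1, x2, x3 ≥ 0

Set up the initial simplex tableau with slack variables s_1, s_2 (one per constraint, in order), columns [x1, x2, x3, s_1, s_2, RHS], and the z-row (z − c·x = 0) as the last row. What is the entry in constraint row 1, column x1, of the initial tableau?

8

Constraint 1 has coefficient 8 on x1.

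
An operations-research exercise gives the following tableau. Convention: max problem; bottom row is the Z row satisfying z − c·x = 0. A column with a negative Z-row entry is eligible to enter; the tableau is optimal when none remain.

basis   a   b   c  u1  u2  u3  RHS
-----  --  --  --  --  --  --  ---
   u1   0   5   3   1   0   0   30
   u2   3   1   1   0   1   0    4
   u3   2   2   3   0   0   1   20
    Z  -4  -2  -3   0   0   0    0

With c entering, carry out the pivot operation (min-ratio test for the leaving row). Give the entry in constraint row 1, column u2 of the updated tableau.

-3

Ratio test on column c — row 1: 30/3 = 10; row 2: 4/1 = 4; row 3: 20/3 = 20/3. Minimum is 4 at row 2 (u2 leaves); pivot element 1.
Divide row 2 by 1; eliminate column c from the other rows.
Row 1 update in column u2: 0 − 3·1 = -3.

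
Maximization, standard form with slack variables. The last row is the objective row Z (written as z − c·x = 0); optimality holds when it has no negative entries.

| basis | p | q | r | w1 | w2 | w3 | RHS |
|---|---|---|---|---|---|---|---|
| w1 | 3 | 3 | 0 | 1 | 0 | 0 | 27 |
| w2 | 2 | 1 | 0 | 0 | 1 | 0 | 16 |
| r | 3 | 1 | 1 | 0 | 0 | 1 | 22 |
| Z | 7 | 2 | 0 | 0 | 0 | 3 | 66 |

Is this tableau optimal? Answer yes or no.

Every Z-row coefficient is ≥ 0, so the tableau is optimal.

yes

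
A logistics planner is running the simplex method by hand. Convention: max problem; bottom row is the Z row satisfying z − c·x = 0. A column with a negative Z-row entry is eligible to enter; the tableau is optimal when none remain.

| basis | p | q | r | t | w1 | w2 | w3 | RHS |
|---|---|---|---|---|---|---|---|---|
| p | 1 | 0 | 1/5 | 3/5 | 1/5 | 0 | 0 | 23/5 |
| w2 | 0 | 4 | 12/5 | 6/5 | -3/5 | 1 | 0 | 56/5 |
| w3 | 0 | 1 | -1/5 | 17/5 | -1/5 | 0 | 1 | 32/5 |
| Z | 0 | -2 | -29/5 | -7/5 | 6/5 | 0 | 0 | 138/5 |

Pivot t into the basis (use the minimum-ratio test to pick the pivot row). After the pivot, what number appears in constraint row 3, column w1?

Ratio test on column t — row 1: (23/5)/(3/5) = 23/3; row 2: (56/5)/(6/5) = 28/3; row 3: (32/5)/(17/5) = 32/17. Minimum is 32/17 at row 3 (w3 leaves); pivot element 17/5.
Divide row 3 by 17/5; eliminate column t from the other rows.
In the new row 3, the w1 entry is the old entry divided by the pivot: (-1/5)/(17/5) = -1/17.

-1/17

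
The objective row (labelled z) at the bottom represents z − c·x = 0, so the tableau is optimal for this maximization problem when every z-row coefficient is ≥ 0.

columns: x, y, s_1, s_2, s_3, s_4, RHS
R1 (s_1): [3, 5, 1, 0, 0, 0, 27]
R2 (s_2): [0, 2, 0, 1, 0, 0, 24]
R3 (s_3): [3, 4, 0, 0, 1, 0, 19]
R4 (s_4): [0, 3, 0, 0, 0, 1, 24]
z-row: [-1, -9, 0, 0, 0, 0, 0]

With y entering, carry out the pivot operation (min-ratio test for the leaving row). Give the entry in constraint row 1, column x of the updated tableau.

Ratio test on column y — row 1: 27/5 = 27/5; row 2: 24/2 = 12; row 3: 19/4 = 19/4; row 4: 24/3 = 8. Minimum is 19/4 at row 3 (s_3 leaves); pivot element 4.
Divide row 3 by 4; eliminate column y from the other rows.
Row 1 update in column x: 3 − 5·(3/4) = -3/4.

-3/4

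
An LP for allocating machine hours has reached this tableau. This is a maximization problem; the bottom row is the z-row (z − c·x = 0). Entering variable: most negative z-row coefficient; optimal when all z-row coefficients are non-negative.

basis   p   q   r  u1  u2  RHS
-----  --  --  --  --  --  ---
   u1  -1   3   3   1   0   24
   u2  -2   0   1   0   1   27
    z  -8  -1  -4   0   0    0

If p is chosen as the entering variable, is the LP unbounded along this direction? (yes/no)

Every constraint-row entry in column p is ≤ 0, so increasing p is unbounded.

yes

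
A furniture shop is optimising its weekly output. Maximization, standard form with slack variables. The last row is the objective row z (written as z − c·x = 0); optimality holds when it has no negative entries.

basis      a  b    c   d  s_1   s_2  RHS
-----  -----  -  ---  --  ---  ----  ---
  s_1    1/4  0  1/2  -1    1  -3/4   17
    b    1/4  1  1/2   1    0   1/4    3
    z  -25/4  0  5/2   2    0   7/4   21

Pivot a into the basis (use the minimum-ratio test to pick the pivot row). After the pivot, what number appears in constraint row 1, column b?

Ratio test on column a — row 1: 17/(1/4) = 68; row 2: 3/(1/4) = 12. Minimum is 12 at row 2 (b leaves); pivot element 1/4.
Divide row 2 by 1/4; eliminate column a from the other rows.
Row 1 update in column b: 0 − (1/4)·4 = -1.

-1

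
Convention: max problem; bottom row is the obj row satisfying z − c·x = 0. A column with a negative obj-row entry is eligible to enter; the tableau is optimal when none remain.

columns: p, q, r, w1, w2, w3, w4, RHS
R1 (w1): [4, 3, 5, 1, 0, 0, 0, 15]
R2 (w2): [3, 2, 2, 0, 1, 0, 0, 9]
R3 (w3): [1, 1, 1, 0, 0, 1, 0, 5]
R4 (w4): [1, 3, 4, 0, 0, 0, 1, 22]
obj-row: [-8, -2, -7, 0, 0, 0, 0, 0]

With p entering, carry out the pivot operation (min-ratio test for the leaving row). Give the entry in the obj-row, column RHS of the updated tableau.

24

Ratio test on column p — row 1: 15/4 = 15/4; row 2: 9/3 = 3; row 3: 5/1 = 5; row 4: 22/1 = 22. Minimum is 3 at row 2 (w2 leaves); pivot element 3.
Divide row 2 by 3; eliminate column p from the other rows.
obj-row update in column RHS: 0 − (-8)·3 = 24.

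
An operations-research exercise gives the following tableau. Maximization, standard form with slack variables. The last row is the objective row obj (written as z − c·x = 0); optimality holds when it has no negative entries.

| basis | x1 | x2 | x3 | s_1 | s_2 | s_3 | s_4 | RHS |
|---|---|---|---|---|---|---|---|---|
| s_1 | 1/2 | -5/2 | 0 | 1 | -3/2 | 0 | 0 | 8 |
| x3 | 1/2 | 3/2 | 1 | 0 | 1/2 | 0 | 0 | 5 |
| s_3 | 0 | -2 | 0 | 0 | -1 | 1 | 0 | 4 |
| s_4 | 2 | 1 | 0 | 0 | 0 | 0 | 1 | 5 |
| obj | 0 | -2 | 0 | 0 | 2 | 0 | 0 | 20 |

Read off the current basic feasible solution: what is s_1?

s_1 is basic (row 1); its value is the RHS of that row, 8.

8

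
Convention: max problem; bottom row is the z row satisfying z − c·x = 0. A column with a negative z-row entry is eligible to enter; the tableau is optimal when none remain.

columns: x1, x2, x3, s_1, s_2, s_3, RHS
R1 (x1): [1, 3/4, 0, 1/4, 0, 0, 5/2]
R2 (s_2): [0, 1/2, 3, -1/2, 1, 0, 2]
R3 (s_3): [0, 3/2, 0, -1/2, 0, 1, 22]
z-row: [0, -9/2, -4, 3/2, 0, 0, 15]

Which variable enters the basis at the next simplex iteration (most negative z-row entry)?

x2

Negative z-row entries: x2: -9/2, x3: -4.
The most negative is -9/2 in column x2, so x2 enters.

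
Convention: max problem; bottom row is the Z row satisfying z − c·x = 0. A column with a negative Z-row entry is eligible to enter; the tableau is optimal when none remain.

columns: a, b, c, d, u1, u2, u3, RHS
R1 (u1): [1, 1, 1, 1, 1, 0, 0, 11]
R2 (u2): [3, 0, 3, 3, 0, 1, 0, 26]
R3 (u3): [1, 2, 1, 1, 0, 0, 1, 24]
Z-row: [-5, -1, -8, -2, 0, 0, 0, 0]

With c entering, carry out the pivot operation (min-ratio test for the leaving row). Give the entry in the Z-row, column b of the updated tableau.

-1

Ratio test on column c — row 1: 11/1 = 11; row 2: 26/3 = 26/3; row 3: 24/1 = 24. Minimum is 26/3 at row 2 (u2 leaves); pivot element 3.
Divide row 2 by 3; eliminate column c from the other rows.
Z-row update in column b: -1 − (-8)·0 = -1.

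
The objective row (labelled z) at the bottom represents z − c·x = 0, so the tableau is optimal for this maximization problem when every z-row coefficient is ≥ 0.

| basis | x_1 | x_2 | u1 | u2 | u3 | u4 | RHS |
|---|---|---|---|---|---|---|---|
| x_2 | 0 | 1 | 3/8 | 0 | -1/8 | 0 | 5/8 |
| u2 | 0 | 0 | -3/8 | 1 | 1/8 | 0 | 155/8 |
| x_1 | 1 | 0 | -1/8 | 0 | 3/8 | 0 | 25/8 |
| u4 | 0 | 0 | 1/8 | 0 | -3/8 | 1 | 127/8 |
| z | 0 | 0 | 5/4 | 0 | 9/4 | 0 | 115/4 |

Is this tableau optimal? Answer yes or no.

yes

Every z-row coefficient is ≥ 0, so the tableau is optimal.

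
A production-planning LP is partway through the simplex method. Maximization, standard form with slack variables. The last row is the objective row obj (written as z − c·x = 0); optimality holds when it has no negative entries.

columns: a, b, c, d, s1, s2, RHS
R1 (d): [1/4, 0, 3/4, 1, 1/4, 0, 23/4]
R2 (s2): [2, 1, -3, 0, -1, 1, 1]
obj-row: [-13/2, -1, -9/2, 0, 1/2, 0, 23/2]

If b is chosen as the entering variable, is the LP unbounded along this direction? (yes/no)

no

Column b has positive entries in row(s) 2, so the ratio test bounds it — not unbounded.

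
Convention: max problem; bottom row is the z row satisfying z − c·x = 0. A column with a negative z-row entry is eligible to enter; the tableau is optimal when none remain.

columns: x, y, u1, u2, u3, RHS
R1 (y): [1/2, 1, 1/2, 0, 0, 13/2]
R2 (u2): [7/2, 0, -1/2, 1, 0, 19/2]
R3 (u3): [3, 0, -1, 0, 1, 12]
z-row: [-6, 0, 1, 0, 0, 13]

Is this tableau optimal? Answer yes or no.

no

The z-row has a negative entry -6 in column x, so it is not optimal.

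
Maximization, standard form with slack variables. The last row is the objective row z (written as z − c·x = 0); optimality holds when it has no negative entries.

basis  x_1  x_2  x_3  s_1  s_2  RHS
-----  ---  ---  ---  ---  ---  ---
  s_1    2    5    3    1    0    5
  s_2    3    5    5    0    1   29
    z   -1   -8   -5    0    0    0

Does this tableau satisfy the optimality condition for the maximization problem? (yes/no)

no

The z-row has a negative entry -8 in column x_2, so it is not optimal.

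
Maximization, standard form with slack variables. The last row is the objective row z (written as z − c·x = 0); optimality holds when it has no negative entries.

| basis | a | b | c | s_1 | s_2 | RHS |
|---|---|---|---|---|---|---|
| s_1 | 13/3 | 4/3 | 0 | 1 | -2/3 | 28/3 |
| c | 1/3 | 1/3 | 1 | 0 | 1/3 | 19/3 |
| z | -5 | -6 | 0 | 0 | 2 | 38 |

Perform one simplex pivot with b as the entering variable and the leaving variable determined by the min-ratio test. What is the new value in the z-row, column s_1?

Ratio test on column b — row 1: (28/3)/(4/3) = 7; row 2: (19/3)/(1/3) = 19. Minimum is 7 at row 1 (s_1 leaves); pivot element 4/3.
Divide row 1 by 4/3; eliminate column b from the other rows.
z-row update in column s_1: 0 − (-6)·(3/4) = 9/2.

9/2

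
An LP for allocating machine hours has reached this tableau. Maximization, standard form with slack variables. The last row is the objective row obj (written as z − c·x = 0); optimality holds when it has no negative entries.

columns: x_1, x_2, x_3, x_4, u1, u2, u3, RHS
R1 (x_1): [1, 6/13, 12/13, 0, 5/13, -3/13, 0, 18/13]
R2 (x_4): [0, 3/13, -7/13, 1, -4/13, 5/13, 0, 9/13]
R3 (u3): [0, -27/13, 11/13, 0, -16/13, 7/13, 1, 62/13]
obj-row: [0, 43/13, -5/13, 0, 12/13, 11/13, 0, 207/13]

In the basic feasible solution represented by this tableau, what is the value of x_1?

18/13

x_1 is basic (row 1); its value is the RHS of that row, 18/13.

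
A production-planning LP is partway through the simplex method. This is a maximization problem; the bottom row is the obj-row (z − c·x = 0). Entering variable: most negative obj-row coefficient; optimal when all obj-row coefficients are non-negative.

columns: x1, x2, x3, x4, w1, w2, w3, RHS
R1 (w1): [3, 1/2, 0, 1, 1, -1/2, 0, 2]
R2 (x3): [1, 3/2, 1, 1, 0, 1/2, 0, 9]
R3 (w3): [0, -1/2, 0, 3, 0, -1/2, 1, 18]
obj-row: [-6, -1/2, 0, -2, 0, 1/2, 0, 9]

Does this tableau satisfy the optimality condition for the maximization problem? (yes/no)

no

The obj-row has a negative entry -6 in column x1, so it is not optimal.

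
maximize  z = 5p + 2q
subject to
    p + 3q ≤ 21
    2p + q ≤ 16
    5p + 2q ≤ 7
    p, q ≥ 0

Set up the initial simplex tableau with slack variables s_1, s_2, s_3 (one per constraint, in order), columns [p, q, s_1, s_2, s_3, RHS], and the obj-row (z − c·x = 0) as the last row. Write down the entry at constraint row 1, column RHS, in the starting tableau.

21

The RHS of constraint 1 is b_1 = 21.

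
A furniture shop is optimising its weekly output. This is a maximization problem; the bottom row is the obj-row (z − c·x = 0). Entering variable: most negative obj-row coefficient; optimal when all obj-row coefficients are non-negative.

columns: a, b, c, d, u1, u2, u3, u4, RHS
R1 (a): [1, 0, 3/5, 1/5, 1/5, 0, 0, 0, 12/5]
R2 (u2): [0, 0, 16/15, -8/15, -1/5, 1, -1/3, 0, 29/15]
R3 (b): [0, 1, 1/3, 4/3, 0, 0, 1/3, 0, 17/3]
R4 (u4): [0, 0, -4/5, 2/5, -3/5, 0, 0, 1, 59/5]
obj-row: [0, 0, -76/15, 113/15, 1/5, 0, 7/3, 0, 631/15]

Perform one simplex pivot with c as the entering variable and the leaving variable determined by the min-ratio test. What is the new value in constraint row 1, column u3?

3/16

Ratio test on column c — row 1: (12/5)/(3/5) = 4; row 2: (29/15)/(16/15) = 29/16; row 3: (17/3)/(1/3) = 17; row 4: entry -4/5 ≤ 0. Minimum is 29/16 at row 2 (u2 leaves); pivot element 16/15.
Divide row 2 by 16/15; eliminate column c from the other rows.
Row 1 update in column u3: 0 − (3/5)·(-5/16) = 3/16.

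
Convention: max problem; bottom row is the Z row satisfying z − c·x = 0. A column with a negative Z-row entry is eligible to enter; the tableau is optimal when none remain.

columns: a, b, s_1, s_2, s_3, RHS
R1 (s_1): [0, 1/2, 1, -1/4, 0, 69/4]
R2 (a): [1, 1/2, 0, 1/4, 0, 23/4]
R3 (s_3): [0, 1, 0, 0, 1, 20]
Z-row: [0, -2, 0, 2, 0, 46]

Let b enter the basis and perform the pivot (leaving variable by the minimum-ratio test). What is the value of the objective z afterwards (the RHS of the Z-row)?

69

Ratio test on column b — row 1: (69/4)/(1/2) = 69/2; row 2: (23/4)/(1/2) = 23/2; row 3: 20/1 = 20. Minimum is 23/2 at row 2 (a leaves); pivot element 1/2.
Pivot on row 2; the Z-row RHS becomes 46 − (-2)·(23/2) = 69.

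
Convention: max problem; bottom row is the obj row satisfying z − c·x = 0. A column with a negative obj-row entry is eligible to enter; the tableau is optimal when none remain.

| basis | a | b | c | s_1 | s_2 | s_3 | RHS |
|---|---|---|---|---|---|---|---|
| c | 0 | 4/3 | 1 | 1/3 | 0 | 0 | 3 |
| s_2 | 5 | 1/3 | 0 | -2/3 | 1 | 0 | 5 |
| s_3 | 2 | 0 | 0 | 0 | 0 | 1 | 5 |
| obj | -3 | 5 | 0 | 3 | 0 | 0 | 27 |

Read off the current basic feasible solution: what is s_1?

s_1 is not in the basis, so in the current basic feasible solution s_1 = 0.

0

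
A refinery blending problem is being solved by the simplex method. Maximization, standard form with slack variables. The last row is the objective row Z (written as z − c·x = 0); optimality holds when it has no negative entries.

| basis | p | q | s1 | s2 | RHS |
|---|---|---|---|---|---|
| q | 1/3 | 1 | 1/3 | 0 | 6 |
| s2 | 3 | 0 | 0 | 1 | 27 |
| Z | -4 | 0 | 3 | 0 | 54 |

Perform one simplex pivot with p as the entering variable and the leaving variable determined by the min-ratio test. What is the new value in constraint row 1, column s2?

-1/9

Ratio test on column p — row 1: 6/(1/3) = 18; row 2: 27/3 = 9. Minimum is 9 at row 2 (s2 leaves); pivot element 3.
Divide row 2 by 3; eliminate column p from the other rows.
Row 1 update in column s2: 0 − (1/3)·(1/3) = -1/9.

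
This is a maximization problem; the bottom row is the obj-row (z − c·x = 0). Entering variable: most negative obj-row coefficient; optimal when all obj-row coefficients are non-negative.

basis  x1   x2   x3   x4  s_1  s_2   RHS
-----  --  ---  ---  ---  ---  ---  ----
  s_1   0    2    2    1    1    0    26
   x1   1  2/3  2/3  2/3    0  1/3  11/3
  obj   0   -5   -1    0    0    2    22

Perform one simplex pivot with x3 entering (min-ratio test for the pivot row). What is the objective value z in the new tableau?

55/2

Ratio test on column x3 — row 1: 26/2 = 13; row 2: (11/3)/(2/3) = 11/2. Minimum is 11/2 at row 2 (x1 leaves); pivot element 2/3.
Pivot on row 2; the obj-row RHS becomes 22 − (-1)·(11/2) = 55/2.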